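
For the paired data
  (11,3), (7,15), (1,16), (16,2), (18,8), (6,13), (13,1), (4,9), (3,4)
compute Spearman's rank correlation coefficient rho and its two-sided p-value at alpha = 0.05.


Step 1: Rank x and y separately (midranks; no ties here).
rank(x): 11->6, 7->5, 1->1, 16->8, 18->9, 6->4, 13->7, 4->3, 3->2
rank(y): 3->3, 15->8, 16->9, 2->2, 8->5, 13->7, 1->1, 9->6, 4->4
Step 2: d_i = R_x(i) - R_y(i); compute d_i^2.
  (6-3)^2=9, (5-8)^2=9, (1-9)^2=64, (8-2)^2=36, (9-5)^2=16, (4-7)^2=9, (7-1)^2=36, (3-6)^2=9, (2-4)^2=4
sum(d^2) = 192.
Step 3: rho = 1 - 6*192 / (9*(9^2 - 1)) = 1 - 1152/720 = -0.600000.
Step 4: Under H0, t = rho * sqrt((n-2)/(1-rho^2)) = -1.9843 ~ t(7).
Step 5: Two-sided p-value from the t-distribution with 7 df = 0.087623.
Step 6: alpha = 0.05. fail to reject H0.

rho = -0.6000, p = 0.087623, fail to reject H0 at alpha = 0.05.


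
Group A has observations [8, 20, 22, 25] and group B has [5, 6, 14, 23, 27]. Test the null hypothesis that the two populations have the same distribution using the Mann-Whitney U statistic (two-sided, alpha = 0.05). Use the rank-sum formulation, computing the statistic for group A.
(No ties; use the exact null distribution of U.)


Step 1: Combine and sort all 9 observations; assign midranks.
sorted (value, group): (5,Y), (6,Y), (8,X), (14,Y), (20,X), (22,X), (23,Y), (25,X), (27,Y)
ranks: 5->1, 6->2, 8->3, 14->4, 20->5, 22->6, 23->7, 25->8, 27->9
Step 2: Rank sum for X: R1 = 3 + 5 + 6 + 8 = 22.
Step 3: U_X = R1 - n1(n1+1)/2 = 22 - 4*5/2 = 22 - 10 = 12.
       U_Y = n1*n2 - U_X = 20 - 12 = 8.
Step 4: No ties, so the exact null distribution of U (based on enumerating the C(9,4) = 126 equally likely rank assignments) gives the two-sided p-value.
Step 5: p-value = 0.730159; compare to alpha = 0.05. fail to reject H0.

U_X = 12, p = 0.730159, fail to reject H0 at alpha = 0.05.


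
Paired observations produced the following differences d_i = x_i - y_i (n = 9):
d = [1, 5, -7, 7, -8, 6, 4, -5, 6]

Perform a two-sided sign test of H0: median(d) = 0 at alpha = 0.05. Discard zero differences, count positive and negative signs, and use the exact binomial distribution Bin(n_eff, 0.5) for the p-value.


Step 1: Discard zero differences. Original n = 9; n_eff = number of nonzero differences = 9.
Nonzero differences (with sign): +1, +5, -7, +7, -8, +6, +4, -5, +6
Step 2: Count signs: positive = 6, negative = 3.
Step 3: Under H0: P(positive) = 0.5, so the number of positives S ~ Bin(9, 0.5).
Step 4: Two-sided exact p-value = sum of Bin(9,0.5) probabilities at or below the observed probability = 0.507812.
Step 5: alpha = 0.05. fail to reject H0.

n_eff = 9, pos = 6, neg = 3, p = 0.507812, fail to reject H0.


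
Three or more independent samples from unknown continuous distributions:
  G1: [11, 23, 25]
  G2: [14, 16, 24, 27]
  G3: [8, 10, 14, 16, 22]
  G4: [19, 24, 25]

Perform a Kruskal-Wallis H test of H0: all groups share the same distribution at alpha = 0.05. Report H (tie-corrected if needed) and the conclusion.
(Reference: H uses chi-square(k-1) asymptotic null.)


Step 1: Combine all N = 15 observations and assign midranks.
sorted (value, group, rank): (8,G3,1), (10,G3,2), (11,G1,3), (14,G2,4.5), (14,G3,4.5), (16,G2,6.5), (16,G3,6.5), (19,G4,8), (22,G3,9), (23,G1,10), (24,G2,11.5), (24,G4,11.5), (25,G1,13.5), (25,G4,13.5), (27,G2,15)
Step 2: Sum ranks within each group.
R_1 = 26.5 (n_1 = 3)
R_2 = 37.5 (n_2 = 4)
R_3 = 23 (n_3 = 5)
R_4 = 33 (n_4 = 3)
Step 3: H = 12/(N(N+1)) * sum(R_i^2/n_i) - 3(N+1)
     = 12/(15*16) * (26.5^2/3 + 37.5^2/4 + 23^2/5 + 33^2/3) - 3*16
     = 0.050000 * 1054.45 - 48
     = 4.722292.
Step 4: Ties present; correction factor C = 1 - 24/(15^3 - 15) = 0.992857. Corrected H = 4.722292 / 0.992857 = 4.756265.
Step 5: Under H0, H ~ chi^2(3); p-value = 0.190540.
Step 6: alpha = 0.05. fail to reject H0.

H = 4.7563, df = 3, p = 0.190540, fail to reject H0.


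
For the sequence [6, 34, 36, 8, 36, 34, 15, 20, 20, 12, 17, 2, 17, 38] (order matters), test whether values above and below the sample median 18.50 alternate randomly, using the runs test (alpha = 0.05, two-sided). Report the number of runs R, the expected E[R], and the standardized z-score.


Step 1: Compute median = 18.50; label A = above, B = below.
Labels in order: BAABAABAABBBBA  (n_A = 7, n_B = 7)
Step 2: Count runs R = 8.
Step 3: Under H0 (random ordering), E[R] = 2*n_A*n_B/(n_A+n_B) + 1 = 2*7*7/14 + 1 = 8.0000.
        Var[R] = 2*n_A*n_B*(2*n_A*n_B - n_A - n_B) / ((n_A+n_B)^2 * (n_A+n_B-1)) = 8232/2548 = 3.2308.
        SD[R] = 1.7974.
Step 4: R = E[R], so z = 0 with no continuity correction.
Step 5: Two-sided p-value via normal approximation = 2*(1 - Phi(|z|)) = 1.000000.
Step 6: alpha = 0.05. fail to reject H0.

R = 8, z = 0.0000, p = 1.000000, fail to reject H0.


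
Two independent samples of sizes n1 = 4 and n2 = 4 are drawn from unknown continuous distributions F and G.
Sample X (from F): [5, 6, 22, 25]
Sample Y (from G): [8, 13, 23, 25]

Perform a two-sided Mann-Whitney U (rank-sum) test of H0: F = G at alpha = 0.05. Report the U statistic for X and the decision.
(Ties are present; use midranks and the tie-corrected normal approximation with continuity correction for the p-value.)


Step 1: Combine and sort all 8 observations; assign midranks.
sorted (value, group): (5,X), (6,X), (8,Y), (13,Y), (22,X), (23,Y), (25,X), (25,Y)
ranks: 5->1, 6->2, 8->3, 13->4, 22->5, 23->6, 25->7.5, 25->7.5
Step 2: Rank sum for X: R1 = 1 + 2 + 5 + 7.5 = 15.5.
Step 3: U_X = R1 - n1(n1+1)/2 = 15.5 - 4*5/2 = 15.5 - 10 = 5.5.
       U_Y = n1*n2 - U_X = 16 - 5.5 = 10.5.
Step 4: Ties are present, so use the tie-corrected normal approximation (with continuity correction) for the p-value.
Step 5: p-value = 0.561363; compare to alpha = 0.05. fail to reject H0.

U_X = 5.5, p = 0.561363, fail to reject H0 at alpha = 0.05.


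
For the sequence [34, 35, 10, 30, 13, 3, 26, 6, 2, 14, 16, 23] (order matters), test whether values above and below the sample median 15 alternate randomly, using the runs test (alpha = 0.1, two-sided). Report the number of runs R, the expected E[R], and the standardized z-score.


Step 1: Compute median = 15; label A = above, B = below.
Labels in order: AABABBABBBAA  (n_A = 6, n_B = 6)
Step 2: Count runs R = 7.
Step 3: Under H0 (random ordering), E[R] = 2*n_A*n_B/(n_A+n_B) + 1 = 2*6*6/12 + 1 = 7.0000.
        Var[R] = 2*n_A*n_B*(2*n_A*n_B - n_A - n_B) / ((n_A+n_B)^2 * (n_A+n_B-1)) = 4320/1584 = 2.7273.
        SD[R] = 1.6514.
Step 4: R = E[R], so z = 0 with no continuity correction.
Step 5: Two-sided p-value via normal approximation = 2*(1 - Phi(|z|)) = 1.000000.
Step 6: alpha = 0.1. fail to reject H0.

R = 7, z = 0.0000, p = 1.000000, fail to reject H0.


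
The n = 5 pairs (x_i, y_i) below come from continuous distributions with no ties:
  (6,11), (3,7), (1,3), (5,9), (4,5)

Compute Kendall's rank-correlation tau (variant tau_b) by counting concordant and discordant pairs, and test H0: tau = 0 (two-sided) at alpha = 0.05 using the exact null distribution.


Step 1: Enumerate the 10 unordered pairs (i,j) with i<j and classify each by sign(x_j-x_i) * sign(y_j-y_i).
  (1,2):dx=-3,dy=-4->C; (1,3):dx=-5,dy=-8->C; (1,4):dx=-1,dy=-2->C; (1,5):dx=-2,dy=-6->C
  (2,3):dx=-2,dy=-4->C; (2,4):dx=+2,dy=+2->C; (2,5):dx=+1,dy=-2->D; (3,4):dx=+4,dy=+6->C
  (3,5):dx=+3,dy=+2->C; (4,5):dx=-1,dy=-4->C
Step 2: C = 9, D = 1, total pairs = 10.
Step 3: tau = (C - D)/(n(n-1)/2) = (9 - 1)/10 = 0.800000.
Step 4: Exact two-sided p-value (enumerate n! = 120 permutations of y under H0): p = 0.083333.
Step 5: alpha = 0.05. fail to reject H0.

tau_b = 0.8000 (C=9, D=1), p = 0.083333, fail to reject H0.


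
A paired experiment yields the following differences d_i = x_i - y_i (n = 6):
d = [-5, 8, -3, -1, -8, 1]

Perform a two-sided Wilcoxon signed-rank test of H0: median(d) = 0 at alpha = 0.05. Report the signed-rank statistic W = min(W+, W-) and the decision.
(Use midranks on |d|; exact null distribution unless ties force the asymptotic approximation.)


Step 1: Drop any zero differences (none here) and take |d_i|.
|d| = [5, 8, 3, 1, 8, 1]
Step 2: Midrank |d_i| (ties get averaged ranks).
ranks: |5|->4, |8|->5.5, |3|->3, |1|->1.5, |8|->5.5, |1|->1.5
Step 3: Attach original signs; sum ranks with positive sign and with negative sign.
W+ = 5.5 + 1.5 = 7
W- = 4 + 3 + 1.5 + 5.5 = 14
(Check: W+ + W- = 21 should equal n(n+1)/2 = 21.)
Step 4: Test statistic W = min(W+, W-) = 7.
Step 5: Ties in |d|, so use the tie-corrected normal approximation.
        E[W] = n(n+1)/4 = 6*7/4 = 10.5.
        Tie groups: |d|=1 (t=2), |d|=8 (t=2); sum(t^3 - t) = 12.
        Var[W] = n(n+1)(2n+1)/24 - sum(t^3-t)/48 = 546/24 - 12/48 = 22.5.
        z = (W - E[W]) / sqrt(Var[W]) = (7 - 10.5) / 4.7434 = -0.7379.
        Two-sided p = 2*Phi(z) = 0.460597.
Step 6: alpha = 0.05. fail to reject H0.

W+ = 7, W- = 14, W = min = 7, p = 0.460597, fail to reject H0.


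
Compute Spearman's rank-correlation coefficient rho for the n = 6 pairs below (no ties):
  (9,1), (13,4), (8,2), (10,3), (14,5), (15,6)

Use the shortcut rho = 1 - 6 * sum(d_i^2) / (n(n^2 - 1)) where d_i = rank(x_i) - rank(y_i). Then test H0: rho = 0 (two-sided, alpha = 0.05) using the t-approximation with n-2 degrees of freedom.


Step 1: Rank x and y separately (midranks; no ties here).
rank(x): 9->2, 13->4, 8->1, 10->3, 14->5, 15->6
rank(y): 1->1, 4->4, 2->2, 3->3, 5->5, 6->6
Step 2: d_i = R_x(i) - R_y(i); compute d_i^2.
  (2-1)^2=1, (4-4)^2=0, (1-2)^2=1, (3-3)^2=0, (5-5)^2=0, (6-6)^2=0
sum(d^2) = 2.
Step 3: rho = 1 - 6*2 / (6*(6^2 - 1)) = 1 - 12/210 = 0.942857.
Step 4: Under H0, t = rho * sqrt((n-2)/(1-rho^2)) = 5.6595 ~ t(4).
Step 5: Two-sided p-value from the t-distribution with 4 df = 0.004805.
Step 6: alpha = 0.05. reject H0.

rho = 0.9429, p = 0.004805, reject H0 at alpha = 0.05.


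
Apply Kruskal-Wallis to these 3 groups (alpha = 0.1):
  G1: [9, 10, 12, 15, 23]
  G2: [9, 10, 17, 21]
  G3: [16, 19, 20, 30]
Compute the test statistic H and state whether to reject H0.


Step 1: Combine all N = 13 observations and assign midranks.
sorted (value, group, rank): (9,G1,1.5), (9,G2,1.5), (10,G1,3.5), (10,G2,3.5), (12,G1,5), (15,G1,6), (16,G3,7), (17,G2,8), (19,G3,9), (20,G3,10), (21,G2,11), (23,G1,12), (30,G3,13)
Step 2: Sum ranks within each group.
R_1 = 28 (n_1 = 5)
R_2 = 24 (n_2 = 4)
R_3 = 39 (n_3 = 4)
Step 3: H = 12/(N(N+1)) * sum(R_i^2/n_i) - 3(N+1)
     = 12/(13*14) * (28^2/5 + 24^2/4 + 39^2/4) - 3*14
     = 0.065934 * 681.05 - 42
     = 2.904396.
Step 4: Ties present; correction factor C = 1 - 12/(13^3 - 13) = 0.994505. Corrected H = 2.904396 / 0.994505 = 2.920442.
Step 5: Under H0, H ~ chi^2(2); p-value = 0.232185.
Step 6: alpha = 0.1. fail to reject H0.

H = 2.9204, df = 2, p = 0.232185, fail to reject H0.


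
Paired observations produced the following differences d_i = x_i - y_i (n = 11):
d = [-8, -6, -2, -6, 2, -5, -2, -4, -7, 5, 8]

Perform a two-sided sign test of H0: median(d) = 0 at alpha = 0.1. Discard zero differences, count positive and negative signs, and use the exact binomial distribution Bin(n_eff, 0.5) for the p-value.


Step 1: Discard zero differences. Original n = 11; n_eff = number of nonzero differences = 11.
Nonzero differences (with sign): -8, -6, -2, -6, +2, -5, -2, -4, -7, +5, +8
Step 2: Count signs: positive = 3, negative = 8.
Step 3: Under H0: P(positive) = 0.5, so the number of positives S ~ Bin(11, 0.5).
Step 4: Two-sided exact p-value = sum of Bin(11,0.5) probabilities at or below the observed probability = 0.226562.
Step 5: alpha = 0.1. fail to reject H0.

n_eff = 11, pos = 3, neg = 8, p = 0.226562, fail to reject H0.


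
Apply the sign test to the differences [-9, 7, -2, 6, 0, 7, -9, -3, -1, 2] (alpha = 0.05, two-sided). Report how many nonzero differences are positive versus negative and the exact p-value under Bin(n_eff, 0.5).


Step 1: Discard zero differences. Original n = 10; n_eff = number of nonzero differences = 9.
Nonzero differences (with sign): -9, +7, -2, +6, +7, -9, -3, -1, +2
Step 2: Count signs: positive = 4, negative = 5.
Step 3: Under H0: P(positive) = 0.5, so the number of positives S ~ Bin(9, 0.5).
Step 4: Two-sided exact p-value = sum of Bin(9,0.5) probabilities at or below the observed probability = 1.000000.
Step 5: alpha = 0.05. fail to reject H0.

n_eff = 9, pos = 4, neg = 5, p = 1.000000, fail to reject H0.


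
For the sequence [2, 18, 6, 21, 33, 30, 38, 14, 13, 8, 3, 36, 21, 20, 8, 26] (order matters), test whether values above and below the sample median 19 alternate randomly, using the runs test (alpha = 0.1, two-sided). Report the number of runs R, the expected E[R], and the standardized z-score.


Step 1: Compute median = 19; label A = above, B = below.
Labels in order: BBBAAAABBBBAAABA  (n_A = 8, n_B = 8)
Step 2: Count runs R = 6.
Step 3: Under H0 (random ordering), E[R] = 2*n_A*n_B/(n_A+n_B) + 1 = 2*8*8/16 + 1 = 9.0000.
        Var[R] = 2*n_A*n_B*(2*n_A*n_B - n_A - n_B) / ((n_A+n_B)^2 * (n_A+n_B-1)) = 14336/3840 = 3.7333.
        SD[R] = 1.9322.
Step 4: Continuity-corrected z = (R + 0.5 - E[R]) / SD[R] = (6 + 0.5 - 9.0000) / 1.9322 = -1.2939.
Step 5: Two-sided p-value via normal approximation = 2*(1 - Phi(|z|)) = 0.195709.
Step 6: alpha = 0.1. fail to reject H0.

R = 6, z = -1.2939, p = 0.195709, fail to reject H0.


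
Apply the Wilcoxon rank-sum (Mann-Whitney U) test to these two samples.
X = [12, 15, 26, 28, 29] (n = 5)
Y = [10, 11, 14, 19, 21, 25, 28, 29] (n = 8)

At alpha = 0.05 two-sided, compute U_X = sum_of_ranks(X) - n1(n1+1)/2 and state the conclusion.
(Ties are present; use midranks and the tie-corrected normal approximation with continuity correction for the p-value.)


Step 1: Combine and sort all 13 observations; assign midranks.
sorted (value, group): (10,Y), (11,Y), (12,X), (14,Y), (15,X), (19,Y), (21,Y), (25,Y), (26,X), (28,X), (28,Y), (29,X), (29,Y)
ranks: 10->1, 11->2, 12->3, 14->4, 15->5, 19->6, 21->7, 25->8, 26->9, 28->10.5, 28->10.5, 29->12.5, 29->12.5
Step 2: Rank sum for X: R1 = 3 + 5 + 9 + 10.5 + 12.5 = 40.
Step 3: U_X = R1 - n1(n1+1)/2 = 40 - 5*6/2 = 40 - 15 = 25.
       U_Y = n1*n2 - U_X = 40 - 25 = 15.
Step 4: Ties are present, so use the tie-corrected normal approximation (with continuity correction) for the p-value.
Step 5: p-value = 0.508901; compare to alpha = 0.05. fail to reject H0.

U_X = 25, p = 0.508901, fail to reject H0 at alpha = 0.05.


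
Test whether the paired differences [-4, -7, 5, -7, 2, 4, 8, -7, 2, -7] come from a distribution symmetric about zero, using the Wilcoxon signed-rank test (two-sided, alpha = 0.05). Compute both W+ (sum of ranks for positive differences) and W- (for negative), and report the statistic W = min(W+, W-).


Step 1: Drop any zero differences (none here) and take |d_i|.
|d| = [4, 7, 5, 7, 2, 4, 8, 7, 2, 7]
Step 2: Midrank |d_i| (ties get averaged ranks).
ranks: |4|->3.5, |7|->7.5, |5|->5, |7|->7.5, |2|->1.5, |4|->3.5, |8|->10, |7|->7.5, |2|->1.5, |7|->7.5
Step 3: Attach original signs; sum ranks with positive sign and with negative sign.
W+ = 5 + 1.5 + 3.5 + 10 + 1.5 = 21.5
W- = 3.5 + 7.5 + 7.5 + 7.5 + 7.5 = 33.5
(Check: W+ + W- = 55 should equal n(n+1)/2 = 55.)
Step 4: Test statistic W = min(W+, W-) = 21.5.
Step 5: Ties in |d|, so use the tie-corrected normal approximation.
        E[W] = n(n+1)/4 = 10*11/4 = 27.5.
        Tie groups: |d|=2 (t=2), |d|=4 (t=2), |d|=7 (t=4); sum(t^3 - t) = 72.
        Var[W] = n(n+1)(2n+1)/24 - sum(t^3-t)/48 = 2310/24 - 72/48 = 94.75.
        z = (W - E[W]) / sqrt(Var[W]) = (21.5 - 27.5) / 9.7340 = -0.6164.
        Two-sided p = 2*Phi(z) = 0.537631.
Step 6: alpha = 0.05. fail to reject H0.

W+ = 21.5, W- = 33.5, W = min = 21.5, p = 0.537631, fail to reject H0.


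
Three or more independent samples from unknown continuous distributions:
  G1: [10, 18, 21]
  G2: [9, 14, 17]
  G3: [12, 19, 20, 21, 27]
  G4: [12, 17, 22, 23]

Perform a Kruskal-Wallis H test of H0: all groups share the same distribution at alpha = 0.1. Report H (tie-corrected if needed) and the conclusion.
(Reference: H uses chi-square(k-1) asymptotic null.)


Step 1: Combine all N = 15 observations and assign midranks.
sorted (value, group, rank): (9,G2,1), (10,G1,2), (12,G3,3.5), (12,G4,3.5), (14,G2,5), (17,G2,6.5), (17,G4,6.5), (18,G1,8), (19,G3,9), (20,G3,10), (21,G1,11.5), (21,G3,11.5), (22,G4,13), (23,G4,14), (27,G3,15)
Step 2: Sum ranks within each group.
R_1 = 21.5 (n_1 = 3)
R_2 = 12.5 (n_2 = 3)
R_3 = 49 (n_3 = 5)
R_4 = 37 (n_4 = 4)
Step 3: H = 12/(N(N+1)) * sum(R_i^2/n_i) - 3(N+1)
     = 12/(15*16) * (21.5^2/3 + 12.5^2/3 + 49^2/5 + 37^2/4) - 3*16
     = 0.050000 * 1028.62 - 48
     = 3.430833.
Step 4: Ties present; correction factor C = 1 - 18/(15^3 - 15) = 0.994643. Corrected H = 3.430833 / 0.994643 = 3.449312.
Step 5: Under H0, H ~ chi^2(3); p-value = 0.327396.
Step 6: alpha = 0.1. fail to reject H0.

H = 3.4493, df = 3, p = 0.327396, fail to reject H0.


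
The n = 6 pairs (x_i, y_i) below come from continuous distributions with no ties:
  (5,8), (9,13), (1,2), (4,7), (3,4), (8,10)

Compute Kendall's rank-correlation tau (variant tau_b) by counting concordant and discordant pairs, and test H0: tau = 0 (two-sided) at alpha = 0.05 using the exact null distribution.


Step 1: Enumerate the 15 unordered pairs (i,j) with i<j and classify each by sign(x_j-x_i) * sign(y_j-y_i).
  (1,2):dx=+4,dy=+5->C; (1,3):dx=-4,dy=-6->C; (1,4):dx=-1,dy=-1->C; (1,5):dx=-2,dy=-4->C
  (1,6):dx=+3,dy=+2->C; (2,3):dx=-8,dy=-11->C; (2,4):dx=-5,dy=-6->C; (2,5):dx=-6,dy=-9->C
  (2,6):dx=-1,dy=-3->C; (3,4):dx=+3,dy=+5->C; (3,5):dx=+2,dy=+2->C; (3,6):dx=+7,dy=+8->C
  (4,5):dx=-1,dy=-3->C; (4,6):dx=+4,dy=+3->C; (5,6):dx=+5,dy=+6->C
Step 2: C = 15, D = 0, total pairs = 15.
Step 3: tau = (C - D)/(n(n-1)/2) = (15 - 0)/15 = 1.000000.
Step 4: Exact two-sided p-value (enumerate n! = 720 permutations of y under H0): p = 0.002778.
Step 5: alpha = 0.05. reject H0.

tau_b = 1.0000 (C=15, D=0), p = 0.002778, reject H0.


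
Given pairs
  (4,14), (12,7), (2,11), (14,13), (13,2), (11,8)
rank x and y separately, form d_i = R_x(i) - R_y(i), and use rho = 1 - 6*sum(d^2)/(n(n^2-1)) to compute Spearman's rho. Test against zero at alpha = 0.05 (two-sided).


Step 1: Rank x and y separately (midranks; no ties here).
rank(x): 4->2, 12->4, 2->1, 14->6, 13->5, 11->3
rank(y): 14->6, 7->2, 11->4, 13->5, 2->1, 8->3
Step 2: d_i = R_x(i) - R_y(i); compute d_i^2.
  (2-6)^2=16, (4-2)^2=4, (1-4)^2=9, (6-5)^2=1, (5-1)^2=16, (3-3)^2=0
sum(d^2) = 46.
Step 3: rho = 1 - 6*46 / (6*(6^2 - 1)) = 1 - 276/210 = -0.314286.
Step 4: Under H0, t = rho * sqrt((n-2)/(1-rho^2)) = -0.6621 ~ t(4).
Step 5: Two-sided p-value from the t-distribution with 4 df = 0.544093.
Step 6: alpha = 0.05. fail to reject H0.

rho = -0.3143, p = 0.544093, fail to reject H0 at alpha = 0.05.


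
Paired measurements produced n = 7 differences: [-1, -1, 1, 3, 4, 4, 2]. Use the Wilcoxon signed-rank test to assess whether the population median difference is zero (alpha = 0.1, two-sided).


Step 1: Drop any zero differences (none here) and take |d_i|.
|d| = [1, 1, 1, 3, 4, 4, 2]
Step 2: Midrank |d_i| (ties get averaged ranks).
ranks: |1|->2, |1|->2, |1|->2, |3|->5, |4|->6.5, |4|->6.5, |2|->4
Step 3: Attach original signs; sum ranks with positive sign and with negative sign.
W+ = 2 + 5 + 6.5 + 6.5 + 4 = 24
W- = 2 + 2 = 4
(Check: W+ + W- = 28 should equal n(n+1)/2 = 28.)
Step 4: Test statistic W = min(W+, W-) = 4.
Step 5: Ties in |d|, so use the tie-corrected normal approximation.
        E[W] = n(n+1)/4 = 7*8/4 = 14.
        Tie groups: |d|=1 (t=3), |d|=4 (t=2); sum(t^3 - t) = 30.
        Var[W] = n(n+1)(2n+1)/24 - sum(t^3-t)/48 = 840/24 - 30/48 = 34.375.
        z = (W - E[W]) / sqrt(Var[W]) = (4 - 14) / 5.8630 = -1.7056.
        Two-sided p = 2*Phi(z) = 0.088082.
Step 6: alpha = 0.1. reject H0.

W+ = 24, W- = 4, W = min = 4, p = 0.088082, reject H0.


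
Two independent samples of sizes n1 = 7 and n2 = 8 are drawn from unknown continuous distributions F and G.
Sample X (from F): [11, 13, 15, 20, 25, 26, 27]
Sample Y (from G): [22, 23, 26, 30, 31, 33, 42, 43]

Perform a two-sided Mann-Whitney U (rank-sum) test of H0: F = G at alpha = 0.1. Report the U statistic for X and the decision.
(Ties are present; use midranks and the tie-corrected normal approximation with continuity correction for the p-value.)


Step 1: Combine and sort all 15 observations; assign midranks.
sorted (value, group): (11,X), (13,X), (15,X), (20,X), (22,Y), (23,Y), (25,X), (26,X), (26,Y), (27,X), (30,Y), (31,Y), (33,Y), (42,Y), (43,Y)
ranks: 11->1, 13->2, 15->3, 20->4, 22->5, 23->6, 25->7, 26->8.5, 26->8.5, 27->10, 30->11, 31->12, 33->13, 42->14, 43->15
Step 2: Rank sum for X: R1 = 1 + 2 + 3 + 4 + 7 + 8.5 + 10 = 35.5.
Step 3: U_X = R1 - n1(n1+1)/2 = 35.5 - 7*8/2 = 35.5 - 28 = 7.5.
       U_Y = n1*n2 - U_X = 56 - 7.5 = 48.5.
Step 4: Ties are present, so use the tie-corrected normal approximation (with continuity correction) for the p-value.
Step 5: p-value = 0.020524; compare to alpha = 0.1. reject H0.

U_X = 7.5, p = 0.020524, reject H0 at alpha = 0.1.


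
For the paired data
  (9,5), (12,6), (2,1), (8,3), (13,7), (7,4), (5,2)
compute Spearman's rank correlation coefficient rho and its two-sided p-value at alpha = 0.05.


Step 1: Rank x and y separately (midranks; no ties here).
rank(x): 9->5, 12->6, 2->1, 8->4, 13->7, 7->3, 5->2
rank(y): 5->5, 6->6, 1->1, 3->3, 7->7, 4->4, 2->2
Step 2: d_i = R_x(i) - R_y(i); compute d_i^2.
  (5-5)^2=0, (6-6)^2=0, (1-1)^2=0, (4-3)^2=1, (7-7)^2=0, (3-4)^2=1, (2-2)^2=0
sum(d^2) = 2.
Step 3: rho = 1 - 6*2 / (7*(7^2 - 1)) = 1 - 12/336 = 0.964286.
Step 4: Under H0, t = rho * sqrt((n-2)/(1-rho^2)) = 8.1408 ~ t(5).
Step 5: Two-sided p-value from the t-distribution with 5 df = 0.000454.
Step 6: alpha = 0.05. reject H0.

rho = 0.9643, p = 0.000454, reject H0 at alpha = 0.05.


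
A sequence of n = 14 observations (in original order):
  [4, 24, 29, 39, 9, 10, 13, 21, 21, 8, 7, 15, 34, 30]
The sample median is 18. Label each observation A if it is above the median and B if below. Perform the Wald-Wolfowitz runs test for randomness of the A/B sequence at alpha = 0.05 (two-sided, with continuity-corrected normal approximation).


Step 1: Compute median = 18; label A = above, B = below.
Labels in order: BAAABBBAABBBAA  (n_A = 7, n_B = 7)
Step 2: Count runs R = 6.
Step 3: Under H0 (random ordering), E[R] = 2*n_A*n_B/(n_A+n_B) + 1 = 2*7*7/14 + 1 = 8.0000.
        Var[R] = 2*n_A*n_B*(2*n_A*n_B - n_A - n_B) / ((n_A+n_B)^2 * (n_A+n_B-1)) = 8232/2548 = 3.2308.
        SD[R] = 1.7974.
Step 4: Continuity-corrected z = (R + 0.5 - E[R]) / SD[R] = (6 + 0.5 - 8.0000) / 1.7974 = -0.8345.
Step 5: Two-sided p-value via normal approximation = 2*(1 - Phi(|z|)) = 0.403986.
Step 6: alpha = 0.05. fail to reject H0.

R = 6, z = -0.8345, p = 0.403986, fail to reject H0.


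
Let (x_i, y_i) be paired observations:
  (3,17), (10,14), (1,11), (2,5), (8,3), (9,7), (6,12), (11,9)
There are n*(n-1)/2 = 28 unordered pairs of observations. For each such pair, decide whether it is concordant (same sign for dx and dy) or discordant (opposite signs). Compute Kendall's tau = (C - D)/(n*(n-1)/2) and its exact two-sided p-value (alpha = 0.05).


Step 1: Enumerate the 28 unordered pairs (i,j) with i<j and classify each by sign(x_j-x_i) * sign(y_j-y_i).
  (1,2):dx=+7,dy=-3->D; (1,3):dx=-2,dy=-6->C; (1,4):dx=-1,dy=-12->C; (1,5):dx=+5,dy=-14->D
  (1,6):dx=+6,dy=-10->D; (1,7):dx=+3,dy=-5->D; (1,8):dx=+8,dy=-8->D; (2,3):dx=-9,dy=-3->C
  (2,4):dx=-8,dy=-9->C; (2,5):dx=-2,dy=-11->C; (2,6):dx=-1,dy=-7->C; (2,7):dx=-4,dy=-2->C
  (2,8):dx=+1,dy=-5->D; (3,4):dx=+1,dy=-6->D; (3,5):dx=+7,dy=-8->D; (3,6):dx=+8,dy=-4->D
  (3,7):dx=+5,dy=+1->C; (3,8):dx=+10,dy=-2->D; (4,5):dx=+6,dy=-2->D; (4,6):dx=+7,dy=+2->C
  (4,7):dx=+4,dy=+7->C; (4,8):dx=+9,dy=+4->C; (5,6):dx=+1,dy=+4->C; (5,7):dx=-2,dy=+9->D
  (5,8):dx=+3,dy=+6->C; (6,7):dx=-3,dy=+5->D; (6,8):dx=+2,dy=+2->C; (7,8):dx=+5,dy=-3->D
Step 2: C = 14, D = 14, total pairs = 28.
Step 3: tau = (C - D)/(n(n-1)/2) = (14 - 14)/28 = 0.000000.
Step 4: Exact two-sided p-value (enumerate n! = 40320 permutations of y under H0): p = 1.000000.
Step 5: alpha = 0.05. fail to reject H0.

tau_b = 0.0000 (C=14, D=14), p = 1.000000, fail to reject H0.


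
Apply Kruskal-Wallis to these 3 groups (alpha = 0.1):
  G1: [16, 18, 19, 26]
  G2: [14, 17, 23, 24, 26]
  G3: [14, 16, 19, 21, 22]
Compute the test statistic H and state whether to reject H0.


Step 1: Combine all N = 14 observations and assign midranks.
sorted (value, group, rank): (14,G2,1.5), (14,G3,1.5), (16,G1,3.5), (16,G3,3.5), (17,G2,5), (18,G1,6), (19,G1,7.5), (19,G3,7.5), (21,G3,9), (22,G3,10), (23,G2,11), (24,G2,12), (26,G1,13.5), (26,G2,13.5)
Step 2: Sum ranks within each group.
R_1 = 30.5 (n_1 = 4)
R_2 = 43 (n_2 = 5)
R_3 = 31.5 (n_3 = 5)
Step 3: H = 12/(N(N+1)) * sum(R_i^2/n_i) - 3(N+1)
     = 12/(14*15) * (30.5^2/4 + 43^2/5 + 31.5^2/5) - 3*15
     = 0.057143 * 800.812 - 45
     = 0.760714.
Step 4: Ties present; correction factor C = 1 - 24/(14^3 - 14) = 0.991209. Corrected H = 0.760714 / 0.991209 = 0.767461.
Step 5: Under H0, H ~ chi^2(2); p-value = 0.681315.
Step 6: alpha = 0.1. fail to reject H0.

H = 0.7675, df = 2, p = 0.681315, fail to reject H0.


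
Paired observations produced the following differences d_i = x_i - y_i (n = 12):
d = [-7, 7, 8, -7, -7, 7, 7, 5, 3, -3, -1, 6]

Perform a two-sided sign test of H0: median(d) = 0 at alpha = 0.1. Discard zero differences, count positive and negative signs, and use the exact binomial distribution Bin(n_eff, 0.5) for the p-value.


Step 1: Discard zero differences. Original n = 12; n_eff = number of nonzero differences = 12.
Nonzero differences (with sign): -7, +7, +8, -7, -7, +7, +7, +5, +3, -3, -1, +6
Step 2: Count signs: positive = 7, negative = 5.
Step 3: Under H0: P(positive) = 0.5, so the number of positives S ~ Bin(12, 0.5).
Step 4: Two-sided exact p-value = sum of Bin(12,0.5) probabilities at or below the observed probability = 0.774414.
Step 5: alpha = 0.1. fail to reject H0.

n_eff = 12, pos = 7, neg = 5, p = 0.774414, fail to reject H0.


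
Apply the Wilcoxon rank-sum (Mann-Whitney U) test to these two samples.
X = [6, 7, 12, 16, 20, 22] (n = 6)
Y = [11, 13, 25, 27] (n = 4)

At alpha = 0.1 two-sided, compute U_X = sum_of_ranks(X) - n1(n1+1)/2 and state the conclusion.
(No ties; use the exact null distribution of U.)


Step 1: Combine and sort all 10 observations; assign midranks.
sorted (value, group): (6,X), (7,X), (11,Y), (12,X), (13,Y), (16,X), (20,X), (22,X), (25,Y), (27,Y)
ranks: 6->1, 7->2, 11->3, 12->4, 13->5, 16->6, 20->7, 22->8, 25->9, 27->10
Step 2: Rank sum for X: R1 = 1 + 2 + 4 + 6 + 7 + 8 = 28.
Step 3: U_X = R1 - n1(n1+1)/2 = 28 - 6*7/2 = 28 - 21 = 7.
       U_Y = n1*n2 - U_X = 24 - 7 = 17.
Step 4: No ties, so the exact null distribution of U (based on enumerating the C(10,6) = 210 equally likely rank assignments) gives the two-sided p-value.
Step 5: p-value = 0.352381; compare to alpha = 0.1. fail to reject H0.

U_X = 7, p = 0.352381, fail to reject H0 at alpha = 0.1.


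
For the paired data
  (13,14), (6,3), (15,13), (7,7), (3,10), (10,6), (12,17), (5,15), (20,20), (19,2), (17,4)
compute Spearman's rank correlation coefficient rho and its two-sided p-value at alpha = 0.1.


Step 1: Rank x and y separately (midranks; no ties here).
rank(x): 13->7, 6->3, 15->8, 7->4, 3->1, 10->5, 12->6, 5->2, 20->11, 19->10, 17->9
rank(y): 14->8, 3->2, 13->7, 7->5, 10->6, 6->4, 17->10, 15->9, 20->11, 2->1, 4->3
Step 2: d_i = R_x(i) - R_y(i); compute d_i^2.
  (7-8)^2=1, (3-2)^2=1, (8-7)^2=1, (4-5)^2=1, (1-6)^2=25, (5-4)^2=1, (6-10)^2=16, (2-9)^2=49, (11-11)^2=0, (10-1)^2=81, (9-3)^2=36
sum(d^2) = 212.
Step 3: rho = 1 - 6*212 / (11*(11^2 - 1)) = 1 - 1272/1320 = 0.036364.
Step 4: Under H0, t = rho * sqrt((n-2)/(1-rho^2)) = 0.1092 ~ t(9).
Step 5: Two-sided p-value from the t-distribution with 9 df = 0.915468.
Step 6: alpha = 0.1. fail to reject H0.

rho = 0.0364, p = 0.915468, fail to reject H0 at alpha = 0.1.


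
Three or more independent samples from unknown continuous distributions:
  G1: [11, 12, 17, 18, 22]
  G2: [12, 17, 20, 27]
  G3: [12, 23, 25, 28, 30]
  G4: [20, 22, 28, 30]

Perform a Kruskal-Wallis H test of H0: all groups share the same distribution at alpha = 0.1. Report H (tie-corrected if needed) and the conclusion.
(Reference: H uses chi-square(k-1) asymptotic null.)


Step 1: Combine all N = 18 observations and assign midranks.
sorted (value, group, rank): (11,G1,1), (12,G1,3), (12,G2,3), (12,G3,3), (17,G1,5.5), (17,G2,5.5), (18,G1,7), (20,G2,8.5), (20,G4,8.5), (22,G1,10.5), (22,G4,10.5), (23,G3,12), (25,G3,13), (27,G2,14), (28,G3,15.5), (28,G4,15.5), (30,G3,17.5), (30,G4,17.5)
Step 2: Sum ranks within each group.
R_1 = 27 (n_1 = 5)
R_2 = 31 (n_2 = 4)
R_3 = 61 (n_3 = 5)
R_4 = 52 (n_4 = 4)
Step 3: H = 12/(N(N+1)) * sum(R_i^2/n_i) - 3(N+1)
     = 12/(18*19) * (27^2/5 + 31^2/4 + 61^2/5 + 52^2/4) - 3*19
     = 0.035088 * 1806.25 - 57
     = 6.377193.
Step 4: Ties present; correction factor C = 1 - 54/(18^3 - 18) = 0.990712. Corrected H = 6.377193 / 0.990712 = 6.436979.
Step 5: Under H0, H ~ chi^2(3); p-value = 0.092181.
Step 6: alpha = 0.1. reject H0.

H = 6.4370, df = 3, p = 0.092181, reject H0.


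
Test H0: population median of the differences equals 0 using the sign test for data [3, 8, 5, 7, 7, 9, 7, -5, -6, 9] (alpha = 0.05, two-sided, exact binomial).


Step 1: Discard zero differences. Original n = 10; n_eff = number of nonzero differences = 10.
Nonzero differences (with sign): +3, +8, +5, +7, +7, +9, +7, -5, -6, +9
Step 2: Count signs: positive = 8, negative = 2.
Step 3: Under H0: P(positive) = 0.5, so the number of positives S ~ Bin(10, 0.5).
Step 4: Two-sided exact p-value = sum of Bin(10,0.5) probabilities at or below the observed probability = 0.109375.
Step 5: alpha = 0.05. fail to reject H0.

n_eff = 10, pos = 8, neg = 2, p = 0.109375, fail to reject H0.


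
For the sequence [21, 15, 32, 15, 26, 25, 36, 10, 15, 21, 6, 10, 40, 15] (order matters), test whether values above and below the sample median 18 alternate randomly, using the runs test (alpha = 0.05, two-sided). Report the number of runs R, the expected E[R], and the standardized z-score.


Step 1: Compute median = 18; label A = above, B = below.
Labels in order: ABABAAABBABBAB  (n_A = 7, n_B = 7)
Step 2: Count runs R = 10.
Step 3: Under H0 (random ordering), E[R] = 2*n_A*n_B/(n_A+n_B) + 1 = 2*7*7/14 + 1 = 8.0000.
        Var[R] = 2*n_A*n_B*(2*n_A*n_B - n_A - n_B) / ((n_A+n_B)^2 * (n_A+n_B-1)) = 8232/2548 = 3.2308.
        SD[R] = 1.7974.
Step 4: Continuity-corrected z = (R - 0.5 - E[R]) / SD[R] = (10 - 0.5 - 8.0000) / 1.7974 = 0.8345.
Step 5: Two-sided p-value via normal approximation = 2*(1 - Phi(|z|)) = 0.403986.
Step 6: alpha = 0.05. fail to reject H0.

R = 10, z = 0.8345, p = 0.403986, fail to reject H0.


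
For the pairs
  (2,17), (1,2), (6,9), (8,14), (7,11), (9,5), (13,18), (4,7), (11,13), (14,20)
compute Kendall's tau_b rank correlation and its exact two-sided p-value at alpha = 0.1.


Step 1: Enumerate the 45 unordered pairs (i,j) with i<j and classify each by sign(x_j-x_i) * sign(y_j-y_i).
  (1,2):dx=-1,dy=-15->C; (1,3):dx=+4,dy=-8->D; (1,4):dx=+6,dy=-3->D; (1,5):dx=+5,dy=-6->D
  (1,6):dx=+7,dy=-12->D; (1,7):dx=+11,dy=+1->C; (1,8):dx=+2,dy=-10->D; (1,9):dx=+9,dy=-4->D
  (1,10):dx=+12,dy=+3->C; (2,3):dx=+5,dy=+7->C; (2,4):dx=+7,dy=+12->C; (2,5):dx=+6,dy=+9->C
  (2,6):dx=+8,dy=+3->C; (2,7):dx=+12,dy=+16->C; (2,8):dx=+3,dy=+5->C; (2,9):dx=+10,dy=+11->C
  (2,10):dx=+13,dy=+18->C; (3,4):dx=+2,dy=+5->C; (3,5):dx=+1,dy=+2->C; (3,6):dx=+3,dy=-4->D
  (3,7):dx=+7,dy=+9->C; (3,8):dx=-2,dy=-2->C; (3,9):dx=+5,dy=+4->C; (3,10):dx=+8,dy=+11->C
  (4,5):dx=-1,dy=-3->C; (4,6):dx=+1,dy=-9->D; (4,7):dx=+5,dy=+4->C; (4,8):dx=-4,dy=-7->C
  (4,9):dx=+3,dy=-1->D; (4,10):dx=+6,dy=+6->C; (5,6):dx=+2,dy=-6->D; (5,7):dx=+6,dy=+7->C
  (5,8):dx=-3,dy=-4->C; (5,9):dx=+4,dy=+2->C; (5,10):dx=+7,dy=+9->C; (6,7):dx=+4,dy=+13->C
  (6,8):dx=-5,dy=+2->D; (6,9):dx=+2,dy=+8->C; (6,10):dx=+5,dy=+15->C; (7,8):dx=-9,dy=-11->C
  (7,9):dx=-2,dy=-5->C; (7,10):dx=+1,dy=+2->C; (8,9):dx=+7,dy=+6->C; (8,10):dx=+10,dy=+13->C
  (9,10):dx=+3,dy=+7->C
Step 2: C = 34, D = 11, total pairs = 45.
Step 3: tau = (C - D)/(n(n-1)/2) = (34 - 11)/45 = 0.511111.
Step 4: Exact two-sided p-value (enumerate n! = 3628800 permutations of y under H0): p = 0.046623.
Step 5: alpha = 0.1. reject H0.

tau_b = 0.5111 (C=34, D=11), p = 0.046623, reject H0.


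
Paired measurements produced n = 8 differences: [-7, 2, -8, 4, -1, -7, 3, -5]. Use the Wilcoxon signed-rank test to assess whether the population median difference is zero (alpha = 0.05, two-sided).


Step 1: Drop any zero differences (none here) and take |d_i|.
|d| = [7, 2, 8, 4, 1, 7, 3, 5]
Step 2: Midrank |d_i| (ties get averaged ranks).
ranks: |7|->6.5, |2|->2, |8|->8, |4|->4, |1|->1, |7|->6.5, |3|->3, |5|->5
Step 3: Attach original signs; sum ranks with positive sign and with negative sign.
W+ = 2 + 4 + 3 = 9
W- = 6.5 + 8 + 1 + 6.5 + 5 = 27
(Check: W+ + W- = 36 should equal n(n+1)/2 = 36.)
Step 4: Test statistic W = min(W+, W-) = 9.
Step 5: Ties in |d|, so use the tie-corrected normal approximation.
        E[W] = n(n+1)/4 = 8*9/4 = 18.
        Tie groups: |d|=7 (t=2); sum(t^3 - t) = 6.
        Var[W] = n(n+1)(2n+1)/24 - sum(t^3-t)/48 = 1224/24 - 6/48 = 50.875.
        z = (W - E[W]) / sqrt(Var[W]) = (9 - 18) / 7.1327 = -1.2618.
        Two-sided p = 2*Phi(z) = 0.207021.
Step 6: alpha = 0.05. fail to reject H0.

W+ = 9, W- = 27, W = min = 9, p = 0.207021, fail to reject H0.


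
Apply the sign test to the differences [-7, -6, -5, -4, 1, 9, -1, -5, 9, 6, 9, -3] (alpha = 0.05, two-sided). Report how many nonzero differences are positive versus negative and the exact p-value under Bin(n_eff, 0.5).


Step 1: Discard zero differences. Original n = 12; n_eff = number of nonzero differences = 12.
Nonzero differences (with sign): -7, -6, -5, -4, +1, +9, -1, -5, +9, +6, +9, -3
Step 2: Count signs: positive = 5, negative = 7.
Step 3: Under H0: P(positive) = 0.5, so the number of positives S ~ Bin(12, 0.5).
Step 4: Two-sided exact p-value = sum of Bin(12,0.5) probabilities at or below the observed probability = 0.774414.
Step 5: alpha = 0.05. fail to reject H0.

n_eff = 12, pos = 5, neg = 7, p = 0.774414, fail to reject H0.


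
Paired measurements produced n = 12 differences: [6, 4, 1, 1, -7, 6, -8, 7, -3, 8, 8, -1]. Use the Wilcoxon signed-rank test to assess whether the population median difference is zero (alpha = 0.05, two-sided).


Step 1: Drop any zero differences (none here) and take |d_i|.
|d| = [6, 4, 1, 1, 7, 6, 8, 7, 3, 8, 8, 1]
Step 2: Midrank |d_i| (ties get averaged ranks).
ranks: |6|->6.5, |4|->5, |1|->2, |1|->2, |7|->8.5, |6|->6.5, |8|->11, |7|->8.5, |3|->4, |8|->11, |8|->11, |1|->2
Step 3: Attach original signs; sum ranks with positive sign and with negative sign.
W+ = 6.5 + 5 + 2 + 2 + 6.5 + 8.5 + 11 + 11 = 52.5
W- = 8.5 + 11 + 4 + 2 = 25.5
(Check: W+ + W- = 78 should equal n(n+1)/2 = 78.)
Step 4: Test statistic W = min(W+, W-) = 25.5.
Step 5: Ties in |d|, so use the tie-corrected normal approximation.
        E[W] = n(n+1)/4 = 12*13/4 = 39.
        Tie groups: |d|=1 (t=3), |d|=6 (t=2), |d|=7 (t=2), |d|=8 (t=3); sum(t^3 - t) = 60.
        Var[W] = n(n+1)(2n+1)/24 - sum(t^3-t)/48 = 3900/24 - 60/48 = 161.25.
        z = (W - E[W]) / sqrt(Var[W]) = (25.5 - 39) / 12.6984 = -1.0631.
        Two-sided p = 2*Phi(z) = 0.287726.
Step 6: alpha = 0.05. fail to reject H0.

W+ = 52.5, W- = 25.5, W = min = 25.5, p = 0.287726, fail to reject H0.


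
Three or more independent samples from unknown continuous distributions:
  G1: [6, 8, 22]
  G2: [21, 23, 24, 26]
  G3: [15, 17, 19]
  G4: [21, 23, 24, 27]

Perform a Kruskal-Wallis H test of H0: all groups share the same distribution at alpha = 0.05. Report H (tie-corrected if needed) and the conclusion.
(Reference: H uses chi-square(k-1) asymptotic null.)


Step 1: Combine all N = 14 observations and assign midranks.
sorted (value, group, rank): (6,G1,1), (8,G1,2), (15,G3,3), (17,G3,4), (19,G3,5), (21,G2,6.5), (21,G4,6.5), (22,G1,8), (23,G2,9.5), (23,G4,9.5), (24,G2,11.5), (24,G4,11.5), (26,G2,13), (27,G4,14)
Step 2: Sum ranks within each group.
R_1 = 11 (n_1 = 3)
R_2 = 40.5 (n_2 = 4)
R_3 = 12 (n_3 = 3)
R_4 = 41.5 (n_4 = 4)
Step 3: H = 12/(N(N+1)) * sum(R_i^2/n_i) - 3(N+1)
     = 12/(14*15) * (11^2/3 + 40.5^2/4 + 12^2/3 + 41.5^2/4) - 3*15
     = 0.057143 * 928.958 - 45
     = 8.083333.
Step 4: Ties present; correction factor C = 1 - 18/(14^3 - 14) = 0.993407. Corrected H = 8.083333 / 0.993407 = 8.136984.
Step 5: Under H0, H ~ chi^2(3); p-value = 0.043264.
Step 6: alpha = 0.05. reject H0.

H = 8.1370, df = 3, p = 0.043264, reject H0.


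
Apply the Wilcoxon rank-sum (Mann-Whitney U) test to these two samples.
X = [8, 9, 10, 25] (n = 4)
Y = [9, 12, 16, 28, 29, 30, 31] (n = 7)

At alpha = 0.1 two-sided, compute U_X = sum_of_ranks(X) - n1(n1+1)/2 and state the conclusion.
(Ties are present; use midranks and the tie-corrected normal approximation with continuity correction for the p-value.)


Step 1: Combine and sort all 11 observations; assign midranks.
sorted (value, group): (8,X), (9,X), (9,Y), (10,X), (12,Y), (16,Y), (25,X), (28,Y), (29,Y), (30,Y), (31,Y)
ranks: 8->1, 9->2.5, 9->2.5, 10->4, 12->5, 16->6, 25->7, 28->8, 29->9, 30->10, 31->11
Step 2: Rank sum for X: R1 = 1 + 2.5 + 4 + 7 = 14.5.
Step 3: U_X = R1 - n1(n1+1)/2 = 14.5 - 4*5/2 = 14.5 - 10 = 4.5.
       U_Y = n1*n2 - U_X = 28 - 4.5 = 23.5.
Step 4: Ties are present, so use the tie-corrected normal approximation (with continuity correction) for the p-value.
Step 5: p-value = 0.088247; compare to alpha = 0.1. reject H0.

U_X = 4.5, p = 0.088247, reject H0 at alpha = 0.1.


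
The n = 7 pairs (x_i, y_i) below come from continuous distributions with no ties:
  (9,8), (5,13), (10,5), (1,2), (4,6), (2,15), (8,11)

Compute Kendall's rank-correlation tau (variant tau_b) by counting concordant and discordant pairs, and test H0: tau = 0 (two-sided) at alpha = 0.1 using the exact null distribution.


Step 1: Enumerate the 21 unordered pairs (i,j) with i<j and classify each by sign(x_j-x_i) * sign(y_j-y_i).
  (1,2):dx=-4,dy=+5->D; (1,3):dx=+1,dy=-3->D; (1,4):dx=-8,dy=-6->C; (1,5):dx=-5,dy=-2->C
  (1,6):dx=-7,dy=+7->D; (1,7):dx=-1,dy=+3->D; (2,3):dx=+5,dy=-8->D; (2,4):dx=-4,dy=-11->C
  (2,5):dx=-1,dy=-7->C; (2,6):dx=-3,dy=+2->D; (2,7):dx=+3,dy=-2->D; (3,4):dx=-9,dy=-3->C
  (3,5):dx=-6,dy=+1->D; (3,6):dx=-8,dy=+10->D; (3,7):dx=-2,dy=+6->D; (4,5):dx=+3,dy=+4->C
  (4,6):dx=+1,dy=+13->C; (4,7):dx=+7,dy=+9->C; (5,6):dx=-2,dy=+9->D; (5,7):dx=+4,dy=+5->C
  (6,7):dx=+6,dy=-4->D
Step 2: C = 9, D = 12, total pairs = 21.
Step 3: tau = (C - D)/(n(n-1)/2) = (9 - 12)/21 = -0.142857.
Step 4: Exact two-sided p-value (enumerate n! = 5040 permutations of y under H0): p = 0.772619.
Step 5: alpha = 0.1. fail to reject H0.

tau_b = -0.1429 (C=9, D=12), p = 0.772619, fail to reject H0.


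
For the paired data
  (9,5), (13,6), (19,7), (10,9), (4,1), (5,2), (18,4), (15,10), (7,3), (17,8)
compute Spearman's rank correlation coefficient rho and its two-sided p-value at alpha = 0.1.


Step 1: Rank x and y separately (midranks; no ties here).
rank(x): 9->4, 13->6, 19->10, 10->5, 4->1, 5->2, 18->9, 15->7, 7->3, 17->8
rank(y): 5->5, 6->6, 7->7, 9->9, 1->1, 2->2, 4->4, 10->10, 3->3, 8->8
Step 2: d_i = R_x(i) - R_y(i); compute d_i^2.
  (4-5)^2=1, (6-6)^2=0, (10-7)^2=9, (5-9)^2=16, (1-1)^2=0, (2-2)^2=0, (9-4)^2=25, (7-10)^2=9, (3-3)^2=0, (8-8)^2=0
sum(d^2) = 60.
Step 3: rho = 1 - 6*60 / (10*(10^2 - 1)) = 1 - 360/990 = 0.636364.
Step 4: Under H0, t = rho * sqrt((n-2)/(1-rho^2)) = 2.3333 ~ t(8).
Step 5: Two-sided p-value from the t-distribution with 8 df = 0.047912.
Step 6: alpha = 0.1. reject H0.

rho = 0.6364, p = 0.047912, reject H0 at alpha = 0.1.


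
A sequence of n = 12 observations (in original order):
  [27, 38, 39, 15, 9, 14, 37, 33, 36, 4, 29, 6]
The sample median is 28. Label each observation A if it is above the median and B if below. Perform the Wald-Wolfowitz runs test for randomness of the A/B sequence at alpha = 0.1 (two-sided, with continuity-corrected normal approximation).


Step 1: Compute median = 28; label A = above, B = below.
Labels in order: BAABBBAAABAB  (n_A = 6, n_B = 6)
Step 2: Count runs R = 7.
Step 3: Under H0 (random ordering), E[R] = 2*n_A*n_B/(n_A+n_B) + 1 = 2*6*6/12 + 1 = 7.0000.
        Var[R] = 2*n_A*n_B*(2*n_A*n_B - n_A - n_B) / ((n_A+n_B)^2 * (n_A+n_B-1)) = 4320/1584 = 2.7273.
        SD[R] = 1.6514.
Step 4: R = E[R], so z = 0 with no continuity correction.
Step 5: Two-sided p-value via normal approximation = 2*(1 - Phi(|z|)) = 1.000000.
Step 6: alpha = 0.1. fail to reject H0.

R = 7, z = 0.0000, p = 1.000000, fail to reject H0.
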